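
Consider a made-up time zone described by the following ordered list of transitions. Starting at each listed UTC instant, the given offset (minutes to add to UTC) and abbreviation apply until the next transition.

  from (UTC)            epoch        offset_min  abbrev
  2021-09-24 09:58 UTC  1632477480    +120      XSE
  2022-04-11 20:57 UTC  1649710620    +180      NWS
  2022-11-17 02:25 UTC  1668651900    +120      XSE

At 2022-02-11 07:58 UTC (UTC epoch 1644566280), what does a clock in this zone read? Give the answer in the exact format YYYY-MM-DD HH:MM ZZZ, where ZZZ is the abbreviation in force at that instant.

Query: 2022-02-11 07:58 UTC
Rule 1/3 (XSE, +02:00): 2021-09-24 09:58 UTC ≤ query < 2022-04-11 20:57 UTC
7·60 + 58 + 120 = 598 min
598 = 0·1440 + 598; 598 = 9·60 + 58 → 09:58, same day
→ 2022-02-11 09:58 XSE

2022-02-11 09:58 XSE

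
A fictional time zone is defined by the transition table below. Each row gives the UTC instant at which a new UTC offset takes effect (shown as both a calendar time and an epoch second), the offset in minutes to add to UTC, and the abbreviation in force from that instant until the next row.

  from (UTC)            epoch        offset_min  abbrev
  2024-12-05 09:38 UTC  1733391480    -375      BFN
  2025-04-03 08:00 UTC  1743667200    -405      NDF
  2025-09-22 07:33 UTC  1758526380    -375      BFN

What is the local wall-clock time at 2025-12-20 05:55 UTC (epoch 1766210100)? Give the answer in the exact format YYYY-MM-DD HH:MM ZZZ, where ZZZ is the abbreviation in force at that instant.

2025-12-19 23:40 BFN

Query: 2025-12-20 05:55 UTC
Rule 3/3 (BFN, -06:15): 2025-09-22 07:33 UTC ≤ query < +∞
5·60 + 55 - 375 = -20 min
-20 = -1·1440 + 1420; 1420 = 23·60 + 40 → 23:40, 2025-12-20 - 1 day = 2025-12-19
→ 2025-12-19 23:40 BFN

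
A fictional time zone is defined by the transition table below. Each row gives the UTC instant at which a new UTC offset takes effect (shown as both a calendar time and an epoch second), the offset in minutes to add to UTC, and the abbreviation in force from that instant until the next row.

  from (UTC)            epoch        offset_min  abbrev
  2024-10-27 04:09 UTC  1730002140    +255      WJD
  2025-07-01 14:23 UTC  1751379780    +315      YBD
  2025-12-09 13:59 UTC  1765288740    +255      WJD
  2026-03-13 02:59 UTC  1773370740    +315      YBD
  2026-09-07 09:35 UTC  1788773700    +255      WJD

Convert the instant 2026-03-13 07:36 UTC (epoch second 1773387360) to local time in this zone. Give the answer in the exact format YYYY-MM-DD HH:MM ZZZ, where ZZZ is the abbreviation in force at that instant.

Query: 2026-03-13 07:36 UTC
Rule 4/5 (YBD, +05:15): 2026-03-13 02:59 UTC ≤ query < 2026-09-07 09:35 UTC
7·60 + 36 + 315 = 771 min
771 = 0·1440 + 771; 771 = 12·60 + 51 → 12:51, same day
→ 2026-03-13 12:51 YBD

2026-03-13 12:51 YBD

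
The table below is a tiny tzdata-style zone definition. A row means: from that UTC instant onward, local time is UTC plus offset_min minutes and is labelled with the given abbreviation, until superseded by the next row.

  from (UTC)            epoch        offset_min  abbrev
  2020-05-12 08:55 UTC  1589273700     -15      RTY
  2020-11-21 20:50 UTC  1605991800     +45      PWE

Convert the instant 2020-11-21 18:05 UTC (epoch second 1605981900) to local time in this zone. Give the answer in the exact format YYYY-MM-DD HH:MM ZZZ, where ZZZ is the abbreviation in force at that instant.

2020-11-21 17:50 RTY

Query: 2020-11-21 18:05 UTC
Rule 1/2 (RTY, -00:15): 2020-05-12 08:55 UTC ≤ query < 2020-11-21 20:50 UTC
18·60 + 5 - 15 = 1070 min
1070 = 0·1440 + 1070; 1070 = 17·60 + 50 → 17:50, same day
→ 2020-11-21 17:50 RTY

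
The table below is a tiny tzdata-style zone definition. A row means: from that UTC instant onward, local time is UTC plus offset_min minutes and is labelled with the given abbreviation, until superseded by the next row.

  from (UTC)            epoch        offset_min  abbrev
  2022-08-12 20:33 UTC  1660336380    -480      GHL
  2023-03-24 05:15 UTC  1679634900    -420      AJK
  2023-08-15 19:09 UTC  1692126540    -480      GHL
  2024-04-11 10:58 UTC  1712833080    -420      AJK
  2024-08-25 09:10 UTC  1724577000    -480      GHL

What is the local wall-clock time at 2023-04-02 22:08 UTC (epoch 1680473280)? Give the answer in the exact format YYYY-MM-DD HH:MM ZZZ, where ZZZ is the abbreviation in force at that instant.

Query: 2023-04-02 22:08 UTC
Rule 2/5 (AJK, -07:00): 2023-03-24 05:15 UTC ≤ query < 2023-08-15 19:09 UTC
22·60 + 8 - 420 = 908 min
908 = 0·1440 + 908; 908 = 15·60 + 8 → 15:08, same day
→ 2023-04-02 15:08 AJK

2023-04-02 15:08 AJK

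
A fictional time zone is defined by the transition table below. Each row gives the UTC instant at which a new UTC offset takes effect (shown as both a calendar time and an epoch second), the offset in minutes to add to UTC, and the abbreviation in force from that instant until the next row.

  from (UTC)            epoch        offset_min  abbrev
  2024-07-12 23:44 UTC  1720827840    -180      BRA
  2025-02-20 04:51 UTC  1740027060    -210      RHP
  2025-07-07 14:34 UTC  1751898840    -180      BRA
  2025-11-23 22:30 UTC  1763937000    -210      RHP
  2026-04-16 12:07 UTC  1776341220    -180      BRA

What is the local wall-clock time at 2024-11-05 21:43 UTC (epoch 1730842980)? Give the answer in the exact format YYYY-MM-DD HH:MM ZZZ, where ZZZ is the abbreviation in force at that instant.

2024-11-05 18:43 BRA

Query: 2024-11-05 21:43 UTC
Rule 1/5 (BRA, -03:00): 2024-07-12 23:44 UTC ≤ query < 2025-02-20 04:51 UTC
21·60 + 43 - 180 = 1123 min
1123 = 0·1440 + 1123; 1123 = 18·60 + 43 → 18:43, same day
→ 2024-11-05 18:43 BRA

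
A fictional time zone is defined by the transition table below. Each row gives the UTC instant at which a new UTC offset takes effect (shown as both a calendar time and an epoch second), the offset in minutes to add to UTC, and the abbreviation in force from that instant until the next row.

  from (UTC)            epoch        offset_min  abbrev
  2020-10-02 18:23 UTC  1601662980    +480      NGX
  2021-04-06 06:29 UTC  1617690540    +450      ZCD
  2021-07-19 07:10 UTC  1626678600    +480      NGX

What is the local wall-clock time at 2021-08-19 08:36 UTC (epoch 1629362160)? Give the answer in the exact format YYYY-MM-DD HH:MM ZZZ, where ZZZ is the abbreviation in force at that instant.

Query: 2021-08-19 08:36 UTC
Rule 3/3 (NGX, +08:00): 2021-07-19 07:10 UTC ≤ query < +∞
8·60 + 36 + 480 = 996 min
996 = 0·1440 + 996; 996 = 16·60 + 36 → 16:36, same day
→ 2021-08-19 16:36 NGX

2021-08-19 16:36 NGX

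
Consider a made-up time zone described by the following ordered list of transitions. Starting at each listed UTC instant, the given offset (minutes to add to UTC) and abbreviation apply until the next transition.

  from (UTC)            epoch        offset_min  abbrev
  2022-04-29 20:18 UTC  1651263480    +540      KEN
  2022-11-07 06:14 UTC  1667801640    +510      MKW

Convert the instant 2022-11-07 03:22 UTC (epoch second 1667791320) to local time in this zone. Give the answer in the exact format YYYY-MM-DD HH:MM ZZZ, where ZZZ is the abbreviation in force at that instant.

Query: 2022-11-07 03:22 UTC
Rule 1/2 (KEN, +09:00): 2022-04-29 20:18 UTC ≤ query < 2022-11-07 06:14 UTC
3·60 + 22 + 540 = 742 min
742 = 0·1440 + 742; 742 = 12·60 + 22 → 12:22, same day
→ 2022-11-07 12:22 KEN

2022-11-07 12:22 KEN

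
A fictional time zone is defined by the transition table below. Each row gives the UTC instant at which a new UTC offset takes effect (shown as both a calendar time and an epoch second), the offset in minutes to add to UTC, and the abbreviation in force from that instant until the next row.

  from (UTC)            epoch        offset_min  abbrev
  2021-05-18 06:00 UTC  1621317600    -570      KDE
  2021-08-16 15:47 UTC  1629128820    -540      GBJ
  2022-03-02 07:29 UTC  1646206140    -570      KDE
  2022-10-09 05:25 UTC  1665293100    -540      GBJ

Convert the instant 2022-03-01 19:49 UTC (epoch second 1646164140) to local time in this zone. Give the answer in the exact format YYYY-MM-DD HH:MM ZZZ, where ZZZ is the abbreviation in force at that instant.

Query: 2022-03-01 19:49 UTC
Rule 2/4 (GBJ, -09:00): 2021-08-16 15:47 UTC ≤ query < 2022-03-02 07:29 UTC
19·60 + 49 - 540 = 649 min
649 = 0·1440 + 649; 649 = 10·60 + 49 → 10:49, same day
→ 2022-03-01 10:49 GBJ

2022-03-01 10:49 GBJ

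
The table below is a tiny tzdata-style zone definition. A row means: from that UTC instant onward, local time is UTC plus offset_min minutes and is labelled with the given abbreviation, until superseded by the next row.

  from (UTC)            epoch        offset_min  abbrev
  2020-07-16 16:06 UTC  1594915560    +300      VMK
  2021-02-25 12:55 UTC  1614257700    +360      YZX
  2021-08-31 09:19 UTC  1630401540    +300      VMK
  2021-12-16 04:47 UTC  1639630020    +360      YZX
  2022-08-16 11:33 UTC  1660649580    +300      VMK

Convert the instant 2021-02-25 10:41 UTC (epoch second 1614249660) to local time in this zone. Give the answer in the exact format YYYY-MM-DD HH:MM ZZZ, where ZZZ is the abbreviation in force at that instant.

Query: 2021-02-25 10:41 UTC
Rule 1/5 (VMK, +05:00): 2020-07-16 16:06 UTC ≤ query < 2021-02-25 12:55 UTC
10·60 + 41 + 300 = 941 min
941 = 0·1440 + 941; 941 = 15·60 + 41 → 15:41, same day
→ 2021-02-25 15:41 VMK

2021-02-25 15:41 VMK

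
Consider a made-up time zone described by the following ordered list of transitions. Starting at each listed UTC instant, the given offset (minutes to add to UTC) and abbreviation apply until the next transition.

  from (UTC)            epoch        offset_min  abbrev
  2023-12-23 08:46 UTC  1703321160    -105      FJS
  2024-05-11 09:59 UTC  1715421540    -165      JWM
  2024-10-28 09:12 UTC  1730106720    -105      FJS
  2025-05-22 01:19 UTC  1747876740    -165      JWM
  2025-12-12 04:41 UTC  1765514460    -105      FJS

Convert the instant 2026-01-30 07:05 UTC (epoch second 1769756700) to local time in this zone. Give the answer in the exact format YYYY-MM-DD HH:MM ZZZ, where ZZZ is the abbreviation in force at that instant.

Query: 2026-01-30 07:05 UTC
Rule 5/5 (FJS, -01:45): 2025-12-12 04:41 UTC ≤ query < +∞
7·60 + 5 - 105 = 320 min
320 = 0·1440 + 320; 320 = 5·60 + 20 → 05:20, same day
→ 2026-01-30 05:20 FJS

2026-01-30 05:20 FJS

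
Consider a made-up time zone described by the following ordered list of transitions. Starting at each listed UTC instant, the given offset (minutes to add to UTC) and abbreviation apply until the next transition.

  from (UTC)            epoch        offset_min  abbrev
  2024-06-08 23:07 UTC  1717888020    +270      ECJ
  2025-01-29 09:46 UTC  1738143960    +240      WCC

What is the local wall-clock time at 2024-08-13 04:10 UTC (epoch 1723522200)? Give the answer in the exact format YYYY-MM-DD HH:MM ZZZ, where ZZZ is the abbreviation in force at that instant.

2024-08-13 08:40 ECJ

Query: 2024-08-13 04:10 UTC
Rule 1/2 (ECJ, +04:30): 2024-06-08 23:07 UTC ≤ query < 2025-01-29 09:46 UTC
4·60 + 10 + 270 = 520 min
520 = 0·1440 + 520; 520 = 8·60 + 40 → 08:40, same day
→ 2024-08-13 08:40 ECJ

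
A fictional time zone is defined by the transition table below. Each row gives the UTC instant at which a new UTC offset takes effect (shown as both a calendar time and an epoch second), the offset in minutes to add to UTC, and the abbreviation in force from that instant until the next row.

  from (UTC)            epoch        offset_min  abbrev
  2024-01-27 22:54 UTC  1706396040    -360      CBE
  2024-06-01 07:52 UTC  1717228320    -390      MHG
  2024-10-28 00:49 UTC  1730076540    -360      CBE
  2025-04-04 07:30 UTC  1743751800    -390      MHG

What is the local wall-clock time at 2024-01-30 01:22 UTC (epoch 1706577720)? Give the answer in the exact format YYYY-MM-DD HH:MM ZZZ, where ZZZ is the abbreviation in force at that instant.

Query: 2024-01-30 01:22 UTC
Rule 1/4 (CBE, -06:00): 2024-01-27 22:54 UTC ≤ query < 2024-06-01 07:52 UTC
1·60 + 22 - 360 = -278 min
-278 = -1·1440 + 1162; 1162 = 19·60 + 22 → 19:22, 2024-01-30 - 1 day = 2024-01-29
→ 2024-01-29 19:22 CBE

2024-01-29 19:22 CBE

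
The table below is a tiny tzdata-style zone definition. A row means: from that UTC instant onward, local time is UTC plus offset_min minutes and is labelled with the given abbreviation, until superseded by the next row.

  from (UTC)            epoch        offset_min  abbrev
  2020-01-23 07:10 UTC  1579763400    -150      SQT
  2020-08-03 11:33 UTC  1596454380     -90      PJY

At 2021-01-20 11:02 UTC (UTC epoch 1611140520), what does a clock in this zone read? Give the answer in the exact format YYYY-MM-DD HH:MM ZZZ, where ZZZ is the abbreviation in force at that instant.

Query: 2021-01-20 11:02 UTC
Rule 2/2 (PJY, -01:30): 2020-08-03 11:33 UTC ≤ query < +∞
11·60 + 2 - 90 = 572 min
572 = 0·1440 + 572; 572 = 9·60 + 32 → 09:32, same day
→ 2021-01-20 09:32 PJY

2021-01-20 09:32 PJY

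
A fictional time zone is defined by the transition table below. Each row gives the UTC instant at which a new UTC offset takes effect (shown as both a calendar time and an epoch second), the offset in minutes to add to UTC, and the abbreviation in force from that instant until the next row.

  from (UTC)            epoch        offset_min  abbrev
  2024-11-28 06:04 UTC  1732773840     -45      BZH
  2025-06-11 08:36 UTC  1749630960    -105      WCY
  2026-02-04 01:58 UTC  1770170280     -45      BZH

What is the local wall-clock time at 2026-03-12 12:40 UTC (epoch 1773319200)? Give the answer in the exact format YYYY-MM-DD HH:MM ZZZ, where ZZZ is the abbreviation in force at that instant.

Query: 2026-03-12 12:40 UTC
Rule 3/3 (BZH, -00:45): 2026-02-04 01:58 UTC ≤ query < +∞
12·60 + 40 - 45 = 715 min
715 = 0·1440 + 715; 715 = 11·60 + 55 → 11:55, same day
→ 2026-03-12 11:55 BZH

2026-03-12 11:55 BZH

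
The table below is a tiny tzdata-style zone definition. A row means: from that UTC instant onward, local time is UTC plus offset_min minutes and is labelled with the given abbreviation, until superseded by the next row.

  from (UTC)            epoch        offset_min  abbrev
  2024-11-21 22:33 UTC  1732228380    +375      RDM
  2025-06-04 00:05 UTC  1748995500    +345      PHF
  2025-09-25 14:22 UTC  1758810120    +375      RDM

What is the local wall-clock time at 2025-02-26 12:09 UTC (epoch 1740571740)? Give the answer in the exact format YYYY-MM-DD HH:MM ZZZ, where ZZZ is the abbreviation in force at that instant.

2025-02-26 18:24 RDM

Query: 2025-02-26 12:09 UTC
Rule 1/3 (RDM, +06:15): 2024-11-21 22:33 UTC ≤ query < 2025-06-04 00:05 UTC
12·60 + 9 + 375 = 1104 min
1104 = 0·1440 + 1104; 1104 = 18·60 + 24 → 18:24, same day
→ 2025-02-26 18:24 RDM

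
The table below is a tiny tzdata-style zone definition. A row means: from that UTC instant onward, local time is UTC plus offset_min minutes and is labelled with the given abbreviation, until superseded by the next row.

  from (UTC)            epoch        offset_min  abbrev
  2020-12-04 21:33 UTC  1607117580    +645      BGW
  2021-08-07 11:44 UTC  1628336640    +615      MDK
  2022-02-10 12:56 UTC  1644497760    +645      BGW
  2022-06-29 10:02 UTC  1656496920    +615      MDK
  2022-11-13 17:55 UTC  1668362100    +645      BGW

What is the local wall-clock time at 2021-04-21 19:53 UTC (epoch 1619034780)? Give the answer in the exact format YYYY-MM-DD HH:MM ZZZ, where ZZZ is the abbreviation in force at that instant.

Query: 2021-04-21 19:53 UTC
Rule 1/5 (BGW, +10:45): 2020-12-04 21:33 UTC ≤ query < 2021-08-07 11:44 UTC
19·60 + 53 + 645 = 1838 min
1838 = 1·1440 + 398; 398 = 6·60 + 38 → 06:38, 2021-04-21 + 1 day = 2021-04-22
→ 2021-04-22 06:38 BGW

2021-04-22 06:38 BGW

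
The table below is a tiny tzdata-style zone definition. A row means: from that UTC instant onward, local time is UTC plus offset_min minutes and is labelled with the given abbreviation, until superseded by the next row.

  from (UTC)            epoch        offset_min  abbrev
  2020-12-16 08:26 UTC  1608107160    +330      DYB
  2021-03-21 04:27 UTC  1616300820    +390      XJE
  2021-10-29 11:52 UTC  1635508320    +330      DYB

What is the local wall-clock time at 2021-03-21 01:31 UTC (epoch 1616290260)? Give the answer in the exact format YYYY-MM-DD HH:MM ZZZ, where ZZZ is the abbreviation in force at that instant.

2021-03-21 07:01 DYB

Query: 2021-03-21 01:31 UTC
Rule 1/3 (DYB, +05:30): 2020-12-16 08:26 UTC ≤ query < 2021-03-21 04:27 UTC
1·60 + 31 + 330 = 421 min
421 = 0·1440 + 421; 421 = 7·60 + 1 → 07:01, same day
→ 2021-03-21 07:01 DYB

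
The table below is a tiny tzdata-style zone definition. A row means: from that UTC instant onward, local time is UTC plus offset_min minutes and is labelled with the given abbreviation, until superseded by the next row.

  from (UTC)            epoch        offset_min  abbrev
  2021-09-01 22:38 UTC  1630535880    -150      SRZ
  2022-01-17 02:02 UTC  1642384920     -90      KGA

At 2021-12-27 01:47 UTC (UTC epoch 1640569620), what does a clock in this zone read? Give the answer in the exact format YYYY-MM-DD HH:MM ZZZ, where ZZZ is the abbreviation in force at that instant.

2021-12-26 23:17 SRZ

Query: 2021-12-27 01:47 UTC
Rule 1/2 (SRZ, -02:30): 2021-09-01 22:38 UTC ≤ query < 2022-01-17 02:02 UTC
1·60 + 47 - 150 = -43 min
-43 = -1·1440 + 1397; 1397 = 23·60 + 17 → 23:17, 2021-12-27 - 1 day = 2021-12-26
→ 2021-12-26 23:17 SRZ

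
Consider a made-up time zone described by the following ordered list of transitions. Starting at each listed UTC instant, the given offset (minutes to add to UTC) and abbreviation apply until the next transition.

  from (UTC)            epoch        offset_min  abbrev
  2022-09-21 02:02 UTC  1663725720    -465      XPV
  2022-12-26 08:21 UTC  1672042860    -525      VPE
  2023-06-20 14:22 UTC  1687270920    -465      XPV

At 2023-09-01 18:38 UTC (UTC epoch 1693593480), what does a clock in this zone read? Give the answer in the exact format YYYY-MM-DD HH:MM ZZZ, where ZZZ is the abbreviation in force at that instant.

Query: 2023-09-01 18:38 UTC
Rule 3/3 (XPV, -07:45): 2023-06-20 14:22 UTC ≤ query < +∞
18·60 + 38 - 465 = 653 min
653 = 0·1440 + 653; 653 = 10·60 + 53 → 10:53, same day
→ 2023-09-01 10:53 XPV

2023-09-01 10:53 XPV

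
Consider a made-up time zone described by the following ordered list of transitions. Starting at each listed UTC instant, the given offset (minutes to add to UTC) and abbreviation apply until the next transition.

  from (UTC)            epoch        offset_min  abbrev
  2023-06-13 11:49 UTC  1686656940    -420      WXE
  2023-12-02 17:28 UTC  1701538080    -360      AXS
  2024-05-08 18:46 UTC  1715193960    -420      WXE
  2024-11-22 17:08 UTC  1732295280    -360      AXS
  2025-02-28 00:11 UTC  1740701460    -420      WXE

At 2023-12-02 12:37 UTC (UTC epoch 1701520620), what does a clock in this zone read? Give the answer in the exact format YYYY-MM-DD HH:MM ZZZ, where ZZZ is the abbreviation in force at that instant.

2023-12-02 05:37 WXE

Query: 2023-12-02 12:37 UTC
Rule 1/5 (WXE, -07:00): 2023-06-13 11:49 UTC ≤ query < 2023-12-02 17:28 UTC
12·60 + 37 - 420 = 337 min
337 = 0·1440 + 337; 337 = 5·60 + 37 → 05:37, same day
→ 2023-12-02 05:37 WXE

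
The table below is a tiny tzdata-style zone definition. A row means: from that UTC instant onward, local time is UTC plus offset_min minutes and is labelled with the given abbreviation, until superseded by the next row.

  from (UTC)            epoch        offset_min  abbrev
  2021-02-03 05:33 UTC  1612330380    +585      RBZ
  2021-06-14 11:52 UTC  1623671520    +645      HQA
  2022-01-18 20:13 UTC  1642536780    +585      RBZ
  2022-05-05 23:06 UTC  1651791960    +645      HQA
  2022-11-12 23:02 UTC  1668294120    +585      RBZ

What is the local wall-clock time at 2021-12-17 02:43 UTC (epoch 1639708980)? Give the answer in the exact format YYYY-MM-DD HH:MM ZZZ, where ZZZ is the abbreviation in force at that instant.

Query: 2021-12-17 02:43 UTC
Rule 2/5 (HQA, +10:45): 2021-06-14 11:52 UTC ≤ query < 2022-01-18 20:13 UTC
2·60 + 43 + 645 = 808 min
808 = 0·1440 + 808; 808 = 13·60 + 28 → 13:28, same day
→ 2021-12-17 13:28 HQA

2021-12-17 13:28 HQA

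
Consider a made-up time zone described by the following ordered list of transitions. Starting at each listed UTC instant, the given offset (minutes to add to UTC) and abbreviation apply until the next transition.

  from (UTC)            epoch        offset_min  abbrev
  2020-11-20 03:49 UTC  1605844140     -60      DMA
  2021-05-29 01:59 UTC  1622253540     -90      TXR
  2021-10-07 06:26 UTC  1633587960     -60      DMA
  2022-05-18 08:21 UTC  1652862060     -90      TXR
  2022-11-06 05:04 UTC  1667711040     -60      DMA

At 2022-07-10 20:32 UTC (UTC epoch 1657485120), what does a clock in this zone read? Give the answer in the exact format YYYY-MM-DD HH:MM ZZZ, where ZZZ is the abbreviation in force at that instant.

Query: 2022-07-10 20:32 UTC
Rule 4/5 (TXR, -01:30): 2022-05-18 08:21 UTC ≤ query < 2022-11-06 05:04 UTC
20·60 + 32 - 90 = 1142 min
1142 = 0·1440 + 1142; 1142 = 19·60 + 2 → 19:02, same day
→ 2022-07-10 19:02 TXR

2022-07-10 19:02 TXR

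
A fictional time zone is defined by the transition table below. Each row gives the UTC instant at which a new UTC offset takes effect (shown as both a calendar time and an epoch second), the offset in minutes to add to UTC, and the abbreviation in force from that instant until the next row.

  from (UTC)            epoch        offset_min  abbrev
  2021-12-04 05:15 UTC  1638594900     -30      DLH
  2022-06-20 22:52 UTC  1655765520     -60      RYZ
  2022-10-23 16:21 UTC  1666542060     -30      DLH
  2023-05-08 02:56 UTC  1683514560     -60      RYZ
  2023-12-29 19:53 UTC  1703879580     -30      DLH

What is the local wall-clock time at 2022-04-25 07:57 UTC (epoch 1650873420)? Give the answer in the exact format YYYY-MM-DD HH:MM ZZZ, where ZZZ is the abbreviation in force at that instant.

Query: 2022-04-25 07:57 UTC
Rule 1/5 (DLH, -00:30): 2021-12-04 05:15 UTC ≤ query < 2022-06-20 22:52 UTC
7·60 + 57 - 30 = 447 min
447 = 0·1440 + 447; 447 = 7·60 + 27 → 07:27, same day
→ 2022-04-25 07:27 DLH

2022-04-25 07:27 DLH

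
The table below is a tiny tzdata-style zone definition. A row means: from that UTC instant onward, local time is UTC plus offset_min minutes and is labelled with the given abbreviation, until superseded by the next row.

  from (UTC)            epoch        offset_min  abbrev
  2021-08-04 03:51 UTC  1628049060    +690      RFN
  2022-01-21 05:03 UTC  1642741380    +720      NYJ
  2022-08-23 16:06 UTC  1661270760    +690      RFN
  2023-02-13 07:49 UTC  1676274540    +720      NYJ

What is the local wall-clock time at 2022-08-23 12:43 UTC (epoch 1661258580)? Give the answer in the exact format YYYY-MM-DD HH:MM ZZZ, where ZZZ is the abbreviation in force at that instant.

Query: 2022-08-23 12:43 UTC
Rule 2/4 (NYJ, +12:00): 2022-01-21 05:03 UTC ≤ query < 2022-08-23 16:06 UTC
12·60 + 43 + 720 = 1483 min
1483 = 1·1440 + 43; 43 = 0·60 + 43 → 00:43, 2022-08-23 + 1 day = 2022-08-24
→ 2022-08-24 00:43 NYJ

2022-08-24 00:43 NYJ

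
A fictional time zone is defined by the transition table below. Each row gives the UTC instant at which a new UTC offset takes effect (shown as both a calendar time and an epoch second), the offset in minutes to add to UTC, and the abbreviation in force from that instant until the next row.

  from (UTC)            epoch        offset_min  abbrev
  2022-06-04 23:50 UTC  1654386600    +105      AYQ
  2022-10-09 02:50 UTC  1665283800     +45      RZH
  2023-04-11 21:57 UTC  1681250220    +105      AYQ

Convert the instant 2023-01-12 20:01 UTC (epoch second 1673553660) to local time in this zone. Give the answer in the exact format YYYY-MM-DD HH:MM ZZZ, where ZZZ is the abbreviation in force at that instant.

2023-01-12 20:46 RZH

Query: 2023-01-12 20:01 UTC
Rule 2/3 (RZH, +00:45): 2022-10-09 02:50 UTC ≤ query < 2023-04-11 21:57 UTC
20·60 + 1 + 45 = 1246 min
1246 = 0·1440 + 1246; 1246 = 20·60 + 46 → 20:46, same day
→ 2023-01-12 20:46 RZH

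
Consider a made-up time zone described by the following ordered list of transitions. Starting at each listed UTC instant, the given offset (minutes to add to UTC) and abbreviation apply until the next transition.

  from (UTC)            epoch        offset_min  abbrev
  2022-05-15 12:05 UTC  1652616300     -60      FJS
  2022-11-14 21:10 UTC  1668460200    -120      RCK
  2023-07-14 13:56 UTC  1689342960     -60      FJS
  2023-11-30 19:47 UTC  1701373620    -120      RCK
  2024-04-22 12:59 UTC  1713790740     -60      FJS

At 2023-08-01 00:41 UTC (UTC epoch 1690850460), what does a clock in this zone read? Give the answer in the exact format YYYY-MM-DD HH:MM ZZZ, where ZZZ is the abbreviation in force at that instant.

2023-07-31 23:41 FJS

Query: 2023-08-01 00:41 UTC
Rule 3/5 (FJS, -01:00): 2023-07-14 13:56 UTC ≤ query < 2023-11-30 19:47 UTC
0·60 + 41 - 60 = -19 min
-19 = -1·1440 + 1421; 1421 = 23·60 + 41 → 23:41, 2023-08-01 - 1 day = 2023-07-31
→ 2023-07-31 23:41 FJS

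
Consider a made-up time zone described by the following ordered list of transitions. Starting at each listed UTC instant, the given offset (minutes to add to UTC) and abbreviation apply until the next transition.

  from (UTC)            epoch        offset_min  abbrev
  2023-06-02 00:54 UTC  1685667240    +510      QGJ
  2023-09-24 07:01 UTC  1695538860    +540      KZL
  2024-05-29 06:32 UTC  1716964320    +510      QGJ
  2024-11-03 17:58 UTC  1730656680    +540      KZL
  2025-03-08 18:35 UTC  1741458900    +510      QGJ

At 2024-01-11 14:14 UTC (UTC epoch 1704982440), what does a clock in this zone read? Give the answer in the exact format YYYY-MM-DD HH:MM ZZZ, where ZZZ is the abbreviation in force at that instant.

Query: 2024-01-11 14:14 UTC
Rule 2/5 (KZL, +09:00): 2023-09-24 07:01 UTC ≤ query < 2024-05-29 06:32 UTC
14·60 + 14 + 540 = 1394 min
1394 = 0·1440 + 1394; 1394 = 23·60 + 14 → 23:14, same day
→ 2024-01-11 23:14 KZL

2024-01-11 23:14 KZL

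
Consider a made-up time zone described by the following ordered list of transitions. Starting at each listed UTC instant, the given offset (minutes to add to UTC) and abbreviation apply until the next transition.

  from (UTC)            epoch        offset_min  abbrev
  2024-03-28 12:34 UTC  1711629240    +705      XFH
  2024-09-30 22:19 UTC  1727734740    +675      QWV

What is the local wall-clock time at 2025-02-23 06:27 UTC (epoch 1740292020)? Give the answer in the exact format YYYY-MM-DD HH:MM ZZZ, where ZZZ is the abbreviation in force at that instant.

Query: 2025-02-23 06:27 UTC
Rule 2/2 (QWV, +11:15): 2024-09-30 22:19 UTC ≤ query < +∞
6·60 + 27 + 675 = 1062 min
1062 = 0·1440 + 1062; 1062 = 17·60 + 42 → 17:42, same day
→ 2025-02-23 17:42 QWV

2025-02-23 17:42 QWV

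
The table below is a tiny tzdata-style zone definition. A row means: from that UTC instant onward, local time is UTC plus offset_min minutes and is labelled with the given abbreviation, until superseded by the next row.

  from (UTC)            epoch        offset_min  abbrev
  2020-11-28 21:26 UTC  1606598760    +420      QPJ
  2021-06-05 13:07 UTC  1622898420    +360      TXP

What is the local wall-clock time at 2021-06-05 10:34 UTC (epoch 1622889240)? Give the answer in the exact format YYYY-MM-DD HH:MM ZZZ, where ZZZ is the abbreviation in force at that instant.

Query: 2021-06-05 10:34 UTC
Rule 1/2 (QPJ, +07:00): 2020-11-28 21:26 UTC ≤ query < 2021-06-05 13:07 UTC
10·60 + 34 + 420 = 1054 min
1054 = 0·1440 + 1054; 1054 = 17·60 + 34 → 17:34, same day
→ 2021-06-05 17:34 QPJ

2021-06-05 17:34 QPJ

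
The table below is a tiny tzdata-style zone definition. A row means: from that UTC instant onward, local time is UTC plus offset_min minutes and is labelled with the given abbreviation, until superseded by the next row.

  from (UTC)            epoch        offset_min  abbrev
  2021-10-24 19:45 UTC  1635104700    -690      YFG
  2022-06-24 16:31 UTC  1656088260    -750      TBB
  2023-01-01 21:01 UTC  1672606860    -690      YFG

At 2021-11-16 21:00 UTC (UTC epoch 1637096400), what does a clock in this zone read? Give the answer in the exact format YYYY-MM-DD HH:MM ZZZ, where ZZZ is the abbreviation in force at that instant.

2021-11-16 09:30 YFG

Query: 2021-11-16 21:00 UTC
Rule 1/3 (YFG, -11:30): 2021-10-24 19:45 UTC ≤ query < 2022-06-24 16:31 UTC
21·60 + 0 - 690 = 570 min
570 = 0·1440 + 570; 570 = 9·60 + 30 → 09:30, same day
→ 2021-11-16 09:30 YFG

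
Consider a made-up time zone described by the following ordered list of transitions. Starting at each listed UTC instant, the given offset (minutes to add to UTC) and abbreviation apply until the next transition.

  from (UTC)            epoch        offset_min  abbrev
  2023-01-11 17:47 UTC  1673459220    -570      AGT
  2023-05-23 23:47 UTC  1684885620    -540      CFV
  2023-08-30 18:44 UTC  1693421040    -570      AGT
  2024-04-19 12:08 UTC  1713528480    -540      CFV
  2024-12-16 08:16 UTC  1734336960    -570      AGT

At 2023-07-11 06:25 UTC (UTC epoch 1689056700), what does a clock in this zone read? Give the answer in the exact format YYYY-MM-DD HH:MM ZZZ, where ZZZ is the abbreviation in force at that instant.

Query: 2023-07-11 06:25 UTC
Rule 2/5 (CFV, -09:00): 2023-05-23 23:47 UTC ≤ query < 2023-08-30 18:44 UTC
6·60 + 25 - 540 = -155 min
-155 = -1·1440 + 1285; 1285 = 21·60 + 25 → 21:25, 2023-07-11 - 1 day = 2023-07-10
→ 2023-07-10 21:25 CFV

2023-07-10 21:25 CFV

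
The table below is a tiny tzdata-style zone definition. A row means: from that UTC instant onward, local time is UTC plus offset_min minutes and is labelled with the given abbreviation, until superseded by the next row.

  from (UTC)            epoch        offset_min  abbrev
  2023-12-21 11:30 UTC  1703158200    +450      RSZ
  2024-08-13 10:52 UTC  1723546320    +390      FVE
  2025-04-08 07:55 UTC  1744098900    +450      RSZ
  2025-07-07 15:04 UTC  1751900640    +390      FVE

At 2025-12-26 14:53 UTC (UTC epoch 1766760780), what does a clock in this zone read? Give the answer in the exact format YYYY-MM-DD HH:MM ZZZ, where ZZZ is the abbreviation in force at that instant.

Query: 2025-12-26 14:53 UTC
Rule 4/4 (FVE, +06:30): 2025-07-07 15:04 UTC ≤ query < +∞
14·60 + 53 + 390 = 1283 min
1283 = 0·1440 + 1283; 1283 = 21·60 + 23 → 21:23, same day
→ 2025-12-26 21:23 FVE

2025-12-26 21:23 FVE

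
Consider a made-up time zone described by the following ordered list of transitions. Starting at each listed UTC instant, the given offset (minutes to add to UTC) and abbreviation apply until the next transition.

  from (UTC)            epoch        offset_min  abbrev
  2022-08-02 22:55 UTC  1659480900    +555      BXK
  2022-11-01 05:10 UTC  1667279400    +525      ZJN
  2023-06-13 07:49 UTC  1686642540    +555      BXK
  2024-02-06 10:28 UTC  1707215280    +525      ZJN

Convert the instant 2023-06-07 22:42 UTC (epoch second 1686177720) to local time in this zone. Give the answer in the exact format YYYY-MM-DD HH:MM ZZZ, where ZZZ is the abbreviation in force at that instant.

2023-06-08 07:27 ZJN

Query: 2023-06-07 22:42 UTC
Rule 2/4 (ZJN, +08:45): 2022-11-01 05:10 UTC ≤ query < 2023-06-13 07:49 UTC
22·60 + 42 + 525 = 1887 min
1887 = 1·1440 + 447; 447 = 7·60 + 27 → 07:27, 2023-06-07 + 1 day = 2023-06-08
→ 2023-06-08 07:27 ZJN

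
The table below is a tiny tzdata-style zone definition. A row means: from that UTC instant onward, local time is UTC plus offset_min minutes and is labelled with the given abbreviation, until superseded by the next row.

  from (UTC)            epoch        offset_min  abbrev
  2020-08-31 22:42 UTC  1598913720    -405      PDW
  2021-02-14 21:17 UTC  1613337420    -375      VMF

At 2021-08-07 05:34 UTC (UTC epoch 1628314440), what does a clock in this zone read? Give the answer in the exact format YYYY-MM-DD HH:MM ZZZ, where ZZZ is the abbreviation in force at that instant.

Query: 2021-08-07 05:34 UTC
Rule 2/2 (VMF, -06:15): 2021-02-14 21:17 UTC ≤ query < +∞
5·60 + 34 - 375 = -41 min
-41 = -1·1440 + 1399; 1399 = 23·60 + 19 → 23:19, 2021-08-07 - 1 day = 2021-08-06
→ 2021-08-06 23:19 VMF

2021-08-06 23:19 VMF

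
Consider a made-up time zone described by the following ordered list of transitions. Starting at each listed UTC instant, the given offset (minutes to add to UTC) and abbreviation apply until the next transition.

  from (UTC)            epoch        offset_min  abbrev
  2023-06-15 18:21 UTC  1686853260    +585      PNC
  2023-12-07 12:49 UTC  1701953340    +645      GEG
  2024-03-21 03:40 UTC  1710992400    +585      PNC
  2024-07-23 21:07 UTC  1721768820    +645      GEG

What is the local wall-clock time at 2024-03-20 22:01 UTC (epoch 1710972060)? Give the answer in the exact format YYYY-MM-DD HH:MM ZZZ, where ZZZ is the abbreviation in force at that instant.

2024-03-21 08:46 GEG

Query: 2024-03-20 22:01 UTC
Rule 2/4 (GEG, +10:45): 2023-12-07 12:49 UTC ≤ query < 2024-03-21 03:40 UTC
22·60 + 1 + 645 = 1966 min
1966 = 1·1440 + 526; 526 = 8·60 + 46 → 08:46, 2024-03-20 + 1 day = 2024-03-21
→ 2024-03-21 08:46 GEG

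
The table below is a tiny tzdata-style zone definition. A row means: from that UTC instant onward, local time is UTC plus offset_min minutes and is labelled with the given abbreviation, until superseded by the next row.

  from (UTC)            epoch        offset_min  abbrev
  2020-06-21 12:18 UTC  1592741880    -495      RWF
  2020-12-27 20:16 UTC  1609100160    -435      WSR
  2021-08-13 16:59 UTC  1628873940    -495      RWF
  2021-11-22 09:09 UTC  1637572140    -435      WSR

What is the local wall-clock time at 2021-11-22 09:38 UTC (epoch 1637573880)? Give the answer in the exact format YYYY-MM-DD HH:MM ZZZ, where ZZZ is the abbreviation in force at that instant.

2021-11-22 02:23 WSR

Query: 2021-11-22 09:38 UTC
Rule 4/4 (WSR, -07:15): 2021-11-22 09:09 UTC ≤ query < +∞
9·60 + 38 - 435 = 143 min
143 = 0·1440 + 143; 143 = 2·60 + 23 → 02:23, same day
→ 2021-11-22 02:23 WSR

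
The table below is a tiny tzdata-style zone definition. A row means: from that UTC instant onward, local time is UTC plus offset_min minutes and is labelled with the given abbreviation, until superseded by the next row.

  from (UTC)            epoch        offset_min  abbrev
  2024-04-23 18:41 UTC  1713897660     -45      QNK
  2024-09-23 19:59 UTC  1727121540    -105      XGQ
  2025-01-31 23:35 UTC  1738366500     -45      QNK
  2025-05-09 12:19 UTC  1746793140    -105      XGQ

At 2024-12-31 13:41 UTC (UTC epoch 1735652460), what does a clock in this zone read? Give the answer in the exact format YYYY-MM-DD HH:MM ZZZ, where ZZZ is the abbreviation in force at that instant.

2024-12-31 11:56 XGQ

Query: 2024-12-31 13:41 UTC
Rule 2/4 (XGQ, -01:45): 2024-09-23 19:59 UTC ≤ query < 2025-01-31 23:35 UTC
13·60 + 41 - 105 = 716 min
716 = 0·1440 + 716; 716 = 11·60 + 56 → 11:56, same day
→ 2024-12-31 11:56 XGQ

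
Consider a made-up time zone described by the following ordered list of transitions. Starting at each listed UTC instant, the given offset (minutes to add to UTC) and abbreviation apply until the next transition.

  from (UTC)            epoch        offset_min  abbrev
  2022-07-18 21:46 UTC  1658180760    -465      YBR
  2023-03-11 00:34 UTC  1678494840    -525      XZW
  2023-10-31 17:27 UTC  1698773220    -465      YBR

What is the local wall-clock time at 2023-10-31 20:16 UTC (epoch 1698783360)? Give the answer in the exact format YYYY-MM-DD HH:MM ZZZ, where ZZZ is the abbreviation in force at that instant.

Query: 2023-10-31 20:16 UTC
Rule 3/3 (YBR, -07:45): 2023-10-31 17:27 UTC ≤ query < +∞
20·60 + 16 - 465 = 751 min
751 = 0·1440 + 751; 751 = 12·60 + 31 → 12:31, same day
→ 2023-10-31 12:31 YBR

2023-10-31 12:31 YBR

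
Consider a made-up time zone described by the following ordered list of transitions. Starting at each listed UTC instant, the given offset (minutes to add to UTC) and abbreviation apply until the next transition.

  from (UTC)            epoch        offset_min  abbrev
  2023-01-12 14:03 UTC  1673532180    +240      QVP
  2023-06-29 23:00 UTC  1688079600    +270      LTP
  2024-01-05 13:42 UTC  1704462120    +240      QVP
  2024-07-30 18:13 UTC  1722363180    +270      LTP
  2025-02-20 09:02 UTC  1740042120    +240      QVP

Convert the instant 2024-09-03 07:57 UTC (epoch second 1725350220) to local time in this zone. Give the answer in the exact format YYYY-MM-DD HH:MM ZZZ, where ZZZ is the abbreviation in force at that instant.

2024-09-03 12:27 LTP

Query: 2024-09-03 07:57 UTC
Rule 4/5 (LTP, +04:30): 2024-07-30 18:13 UTC ≤ query < 2025-02-20 09:02 UTC
7·60 + 57 + 270 = 747 min
747 = 0·1440 + 747; 747 = 12·60 + 27 → 12:27, same day
→ 2024-09-03 12:27 LTP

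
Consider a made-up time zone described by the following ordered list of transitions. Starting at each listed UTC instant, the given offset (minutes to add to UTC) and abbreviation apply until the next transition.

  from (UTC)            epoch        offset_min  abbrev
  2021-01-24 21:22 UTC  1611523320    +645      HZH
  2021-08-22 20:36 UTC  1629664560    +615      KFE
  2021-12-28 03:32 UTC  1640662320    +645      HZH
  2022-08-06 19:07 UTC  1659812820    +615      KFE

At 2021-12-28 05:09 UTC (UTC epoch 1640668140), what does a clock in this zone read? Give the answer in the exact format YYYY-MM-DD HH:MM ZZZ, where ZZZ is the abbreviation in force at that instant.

2021-12-28 15:54 HZH

Query: 2021-12-28 05:09 UTC
Rule 3/4 (HZH, +10:45): 2021-12-28 03:32 UTC ≤ query < 2022-08-06 19:07 UTC
5·60 + 9 + 645 = 954 min
954 = 0·1440 + 954; 954 = 15·60 + 54 → 15:54, same day
→ 2021-12-28 15:54 HZH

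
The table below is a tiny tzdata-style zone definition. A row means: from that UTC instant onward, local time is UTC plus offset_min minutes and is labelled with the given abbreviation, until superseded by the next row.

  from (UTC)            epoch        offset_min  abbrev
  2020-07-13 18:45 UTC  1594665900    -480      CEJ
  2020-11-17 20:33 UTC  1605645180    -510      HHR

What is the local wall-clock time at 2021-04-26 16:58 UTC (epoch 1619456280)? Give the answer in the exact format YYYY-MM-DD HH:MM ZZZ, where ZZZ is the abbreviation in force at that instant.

2021-04-26 08:28 HHR

Query: 2021-04-26 16:58 UTC
Rule 2/2 (HHR, -08:30): 2020-11-17 20:33 UTC ≤ query < +∞
16·60 + 58 - 510 = 508 min
508 = 0·1440 + 508; 508 = 8·60 + 28 → 08:28, same day
→ 2021-04-26 08:28 HHR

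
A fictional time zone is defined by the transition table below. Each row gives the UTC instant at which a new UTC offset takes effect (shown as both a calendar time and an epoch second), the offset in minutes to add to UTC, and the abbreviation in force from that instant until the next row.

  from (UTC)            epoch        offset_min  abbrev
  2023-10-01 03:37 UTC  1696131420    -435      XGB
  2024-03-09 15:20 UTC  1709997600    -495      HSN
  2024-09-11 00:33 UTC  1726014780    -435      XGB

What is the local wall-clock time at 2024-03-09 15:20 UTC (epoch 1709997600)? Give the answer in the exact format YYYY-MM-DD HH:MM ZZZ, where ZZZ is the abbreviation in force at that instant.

2024-03-09 07:05 HSN

Query: 2024-03-09 15:20 UTC
Rule 2/3 (HSN, -08:15): 2024-03-09 15:20 UTC ≤ query < 2024-09-11 00:33 UTC
15·60 + 20 - 495 = 425 min
425 = 0·1440 + 425; 425 = 7·60 + 5 → 07:05, same day
→ 2024-03-09 07:05 HSN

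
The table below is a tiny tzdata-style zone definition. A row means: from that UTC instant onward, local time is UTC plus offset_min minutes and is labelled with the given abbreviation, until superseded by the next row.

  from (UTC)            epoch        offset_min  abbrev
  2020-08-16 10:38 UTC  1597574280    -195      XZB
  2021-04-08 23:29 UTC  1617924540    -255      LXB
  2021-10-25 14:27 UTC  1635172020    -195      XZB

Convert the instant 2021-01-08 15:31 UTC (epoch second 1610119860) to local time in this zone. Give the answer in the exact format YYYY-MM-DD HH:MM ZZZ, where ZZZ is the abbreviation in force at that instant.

Query: 2021-01-08 15:31 UTC
Rule 1/3 (XZB, -03:15): 2020-08-16 10:38 UTC ≤ query < 2021-04-08 23:29 UTC
15·60 + 31 - 195 = 736 min
736 = 0·1440 + 736; 736 = 12·60 + 16 → 12:16, same day
→ 2021-01-08 12:16 XZB

2021-01-08 12:16 XZB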